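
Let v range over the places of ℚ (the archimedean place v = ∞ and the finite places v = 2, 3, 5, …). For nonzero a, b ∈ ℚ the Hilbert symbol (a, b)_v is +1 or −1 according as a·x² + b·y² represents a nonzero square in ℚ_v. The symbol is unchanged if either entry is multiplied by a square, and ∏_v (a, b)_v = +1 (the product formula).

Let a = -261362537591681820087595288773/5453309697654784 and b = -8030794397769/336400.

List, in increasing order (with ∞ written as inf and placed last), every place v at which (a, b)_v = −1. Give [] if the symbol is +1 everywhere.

[2, 11, 13, 17, 37, inf]

(a, b) ≡ (-2788357, -75361) mod (ℚ^×)²; places V = {2, 3, 5, 7, 11, 13, 17, 29, 31, 37, ∞}.
(a,b)_17: α=3, u≡11; β=1, v≡16 (mod 17); (11|17)=-1, (16|17)=+1; sign (−1)^0·-1^1·+1^3 = -1.
(a,b)_29: α=-4, u≡20; β=-2, v≡8 (mod 29); (20|29)=+1, (8|29)=-1; sign (−1)^0·+1^-2·-1^-4 = +1.
(a,b)_37: α=5, u≡15; β=2, v≡14 (mod 37); (15|37)=-1, (14|37)=-1; sign (−1)^0·-1^2·-1^5 = -1.
(a,b)_31: α=5, u≡12; β=3, v≡28 (mod 31); (12|31)=-1, (28|31)=+1; sign (−1)^1·-1^3·+1^5 = +1.
(a,b)_5: α=0, u≡3; β=-2, v≡1 (mod 5); (3|5)=-1, (1|5)=+1; sign (−1)^0·-1^-2·+1^0 = +1.
(a,b)_11: α=1, u≡10; β=1, v≡8 (mod 11); (10|11)=-1, (8|11)=-1; sign (−1)^1·-1^1·-1^1 = -1.
(a,b)_∞: sgn(-2788357)=−, sgn(-75361)=−, so -1.
(a,b)_2: α=-16, β=-4; u≡3, v≡7 (mod 8); ε(u)ε(v)=1·1, αω(v)=-16·0, βω(u)=-4·1; sum ≡ 1  ⇒  -1.
(a,b)_7: α=-6, u≡4; β=0, v≡4 (mod 7); (4|7)=+1, (4|7)=+1; sign (−1)^0·+1^0·+1^-6 = +1.
(a,b)_13: α=5, u≡5; β=1, v≡12 (mod 13); (5|13)=-1, (12|13)=+1; sign (−1)^0·-1^1·+1^5 = -1.
(a,b)_3: α=8, u≡2; β=4, v≡2 (mod 3); (2|3)=-1, (2|3)=-1; sign (−1)^0·-1^4·-1^8 = +1.
(-2788357, -75361 / ℚ) ramifies at {2, 11, 13, 17, 37, ∞}: a division algebra.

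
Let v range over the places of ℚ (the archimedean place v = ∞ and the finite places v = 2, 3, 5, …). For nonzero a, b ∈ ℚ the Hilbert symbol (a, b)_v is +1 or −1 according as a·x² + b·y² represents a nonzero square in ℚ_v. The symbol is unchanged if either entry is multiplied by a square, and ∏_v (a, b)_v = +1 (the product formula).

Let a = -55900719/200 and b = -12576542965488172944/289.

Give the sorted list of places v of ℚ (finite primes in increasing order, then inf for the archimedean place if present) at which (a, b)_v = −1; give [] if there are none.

Mod squares: a ≡ -253518, b ≡ -110929. Check v ∈ {∞, 2, 3, 5, 7, 13, 17, 23, 29, 31, 47, 53}.
v=17: a=17^0·(≡11), b=17^-2·(≡8) mod 17; (11|17)=-1, (8|17)=+1; (−1)^{0·-2·8}·(-1)^-2·(+1)^0 = +1.
v=29: a=29^1·(≡13), b=29^2·(≡13) mod 29; (13|29)=+1, (13|29)=+1; (−1)^{1·2·14}·(+1)^2·(+1)^1 = +1.
v=31: a=31^1·(≡17), b=31^2·(≡1) mod 31; (17|31)=-1, (1|31)=+1; (−1)^{1·2·15}·(-1)^2·(+1)^1 = +1.
v=5: a=5^-2·(≡2), b=5^0·(≡4) mod 5; (2|5)=-1, (4|5)=+1; (−1)^{-2·0·2}·(-1)^0·(+1)^-2 = +1.
v=3: a=3^3·(≡1), b=3^4·(≡2) mod 3; (1|3)=+1, (2|3)=-1; (−1)^{3·4·1}·(+1)^4·(-1)^3 = -1.
v=23: a=23^0·(≡10), b=23^1·(≡11) mod 23; (10|23)=-1, (11|23)=-1; (−1)^{0·1·11}·(-1)^1·(-1)^0 = -1.
v=47: a=47^1·(≡20), b=47^2·(≡5) mod 47; (20|47)=-1, (5|47)=-1; (−1)^{1·2·23}·(-1)^2·(-1)^1 = -1.
v=∞: -253518 < 0 and -110929 < 0  ⇒  (a,b)_∞ = -1.
v=2: v_2(a)=-3, v_2(b)=4; units ≡ 1, 7 (mod 8); ε·ε+αω+βω = 0·1+-3·0+4·0 ≡ 0  ⇒  (a,b)_2 = +1.
v=13: a=13^0·(≡7), b=13^1·(≡2) mod 13; (7|13)=-1, (2|13)=-1; (−1)^{0·1·6}·(-1)^1·(-1)^0 = -1.
v=53: a=53^0·(≡51), b=53^1·(≡30) mod 53; (51|53)=-1, (30|53)=-1; (−1)^{0·1·26}·(-1)^1·(-1)^0 = -1.
v=7: a=7^2·(≡2), b=7^3·(≡4) mod 7; (2|7)=+1, (4|7)=+1; (−1)^{2·3·3}·(+1)^3·(+1)^2 = +1.
|Ram(-253518, -110929)| = 6, even; anisotropic at {3, 13, 23, 47, 53, ∞}.

[3, 13, 23, 47, 53, inf]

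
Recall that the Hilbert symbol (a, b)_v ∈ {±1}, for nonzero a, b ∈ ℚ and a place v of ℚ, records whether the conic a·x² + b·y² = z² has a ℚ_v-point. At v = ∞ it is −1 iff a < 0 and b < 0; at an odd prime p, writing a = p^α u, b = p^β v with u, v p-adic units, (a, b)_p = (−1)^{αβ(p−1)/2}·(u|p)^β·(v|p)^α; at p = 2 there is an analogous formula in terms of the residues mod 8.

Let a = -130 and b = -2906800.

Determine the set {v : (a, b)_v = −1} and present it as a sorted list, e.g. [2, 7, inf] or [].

Mod squares: a ≡ -130, b ≡ -43. Check v ∈ {∞, 2, 5, 13, 43}.
v=43: a=43^0·(≡42), b=43^1·(≡39) mod 43; (42|43)=-1, (39|43)=-1; (−1)^{0·1·21}·(-1)^1·(-1)^0 = -1.
v=2: v_2(a)=1, v_2(b)=4; units ≡ 7, 5 (mod 8); ε·ε+αω+βω = 1·0+1·1+4·0 ≡ 1  ⇒  (a,b)_2 = -1.
v=5: a=5^1·(≡4), b=5^2·(≡3) mod 5; (4|5)=+1, (3|5)=-1; (−1)^{1·2·2}·(+1)^2·(-1)^1 = -1.
v=∞: -130 < 0 and -43 < 0  ⇒  (a,b)_∞ = -1.
v=13: a=13^1·(≡3), b=13^2·(≡12) mod 13; (3|13)=+1, (12|13)=+1; (−1)^{1·2·6}·(+1)^2·(+1)^1 = +1.
(-130, -43 / ℚ) ramifies at {2, 5, 43, ∞}: a division algebra.

[2, 5, 43, inf]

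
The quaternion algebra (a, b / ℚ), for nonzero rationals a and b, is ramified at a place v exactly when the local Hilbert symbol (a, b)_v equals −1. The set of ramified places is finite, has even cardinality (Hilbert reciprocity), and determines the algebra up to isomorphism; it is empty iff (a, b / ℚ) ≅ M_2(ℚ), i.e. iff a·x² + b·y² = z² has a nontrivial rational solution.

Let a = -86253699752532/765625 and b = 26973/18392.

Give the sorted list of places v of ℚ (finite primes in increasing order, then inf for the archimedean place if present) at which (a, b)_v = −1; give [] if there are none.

(a, b) ≡ (-9104173, 1406) mod (ℚ^×)²; places V = {2, 3, 5, 7, 11, 13, 19, 29, 31, 37, 41, ∞}.
(a,b)_11: α=0, u≡6; β=-2, v≡5 (mod 11); (6|11)=-1, (5|11)=+1; sign (−1)^0·-1^-2·+1^0 = +1.
(a,b)_2: α=2, β=-3; u≡3, v≡7 (mod 8); ε(u)ε(v)=1·1, αω(v)=2·0, βω(u)=-3·1; sum ≡ 0  ⇒  +1.
(a,b)_37: α=0, u≡11; β=1, v≡21 (mod 37); (11|37)=+1, (21|37)=+1; sign (−1)^0·+1^1·+1^0 = +1.
(a,b)_29: α=1, u≡19; β=0, v≡15 (mod 29); (19|29)=-1, (15|29)=-1; sign (−1)^0·-1^0·-1^1 = -1.
(a,b)_41: α=1, u≡38; β=0, v≡22 (mod 41); (38|41)=-1, (22|41)=-1; sign (−1)^0·-1^0·-1^1 = -1.
(a,b)_3: α=8, u≡2; β=6, v≡2 (mod 3); (2|3)=-1, (2|3)=-1; sign (−1)^0·-1^6·-1^8 = +1.
(a,b)_5: α=-6, u≡2; β=0, v≡4 (mod 5); (2|5)=-1, (4|5)=+1; sign (−1)^0·-1^0·+1^-6 = +1.
(a,b)_31: α=1, u≡3; β=0, v≡21 (mod 31); (3|31)=-1, (21|31)=-1; sign (−1)^0·-1^0·-1^1 = -1.
(a,b)_19: α=3, u≡8; β=-1, v≡7 (mod 19); (8|19)=-1, (7|19)=+1; sign (−1)^1·-1^-1·+1^3 = +1.
(a,b)_7: α=-2, u≡3; β=0, v≡3 (mod 7); (3|7)=-1, (3|7)=-1; sign (−1)^0·-1^0·-1^-2 = +1.
(a,b)_∞: sgn(-9104173)=−, sgn(1406)=+, so +1.
(a,b)_13: α=1, u≡6; β=0, v≡5 (mod 13); (6|13)=-1, (5|13)=-1; sign (−1)^0·-1^0·-1^1 = -1.
|Ram(-9104173, 1406)| = 4, even; anisotropic at {13, 29, 31, 41}.

[13, 29, 31, 41]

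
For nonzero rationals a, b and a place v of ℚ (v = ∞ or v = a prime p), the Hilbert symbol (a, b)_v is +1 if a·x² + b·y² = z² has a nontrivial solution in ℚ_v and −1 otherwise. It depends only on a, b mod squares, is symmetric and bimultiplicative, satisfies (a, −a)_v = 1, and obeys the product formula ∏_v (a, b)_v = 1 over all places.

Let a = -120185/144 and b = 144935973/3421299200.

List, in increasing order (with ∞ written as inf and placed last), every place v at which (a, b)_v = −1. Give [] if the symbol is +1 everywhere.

[]

Mod squares: a ≡ -65, b ≡ 26. Check v ∈ {∞, 2, 3, 5, 7, 11, 13, 43, 47, 53}.
v=7: a=7^0·(≡3), b=7^2·(≡5) mod 7; (3|7)=-1, (5|7)=-1; (−1)^{0·2·3}·(-1)^2·(-1)^0 = +1.
v=53: a=53^0·(≡27), b=53^2·(≡48) mod 53; (27|53)=-1, (48|53)=-1; (−1)^{0·2·26}·(-1)^2·(-1)^0 = +1.
v=47: a=47^0·(≡45), b=47^-2·(≡11) mod 47; (45|47)=-1, (11|47)=-1; (−1)^{0·-2·23}·(-1)^-2·(-1)^0 = +1.
v=2: v_2(a)=-4, v_2(b)=-9; units ≡ 7, 5 (mod 8); ε·ε+αω+βω = 1·0+-4·1+-9·0 ≡ 0  ⇒  (a,b)_2 = +1.
v=13: a=13^1·(≡11), b=13^1·(≡8) mod 13; (11|13)=-1, (8|13)=-1; (−1)^{1·1·6}·(-1)^1·(-1)^1 = +1.
v=5: a=5^1·(≡2), b=5^-2·(≡1) mod 5; (2|5)=-1, (1|5)=+1; (−1)^{1·-2·2}·(-1)^-2·(+1)^1 = +1.
v=3: a=3^-2·(≡1), b=3^4·(≡2) mod 3; (1|3)=+1, (2|3)=-1; (−1)^{-2·4·1}·(+1)^4·(-1)^-2 = +1.
v=11: a=11^0·(≡1), b=11^-2·(≡9) mod 11; (1|11)=+1, (9|11)=+1; (−1)^{0·-2·5}·(+1)^-2·(+1)^0 = +1.
v=∞: -65 < 0 and 26 > 0  ⇒  (a,b)_∞ = +1.
v=43: a=43^2·(≡10), b=43^0·(≡3) mod 43; (10|43)=+1, (3|43)=-1; (−1)^{2·0·21}·(+1)^0·(-1)^2 = +1.
Every local symbol is +1, so the conic -65·x² + 26·y² = z² has ℚ_v-points for all v and hence a ℚ-point; (a, b / ℚ) ≅ M_2(ℚ).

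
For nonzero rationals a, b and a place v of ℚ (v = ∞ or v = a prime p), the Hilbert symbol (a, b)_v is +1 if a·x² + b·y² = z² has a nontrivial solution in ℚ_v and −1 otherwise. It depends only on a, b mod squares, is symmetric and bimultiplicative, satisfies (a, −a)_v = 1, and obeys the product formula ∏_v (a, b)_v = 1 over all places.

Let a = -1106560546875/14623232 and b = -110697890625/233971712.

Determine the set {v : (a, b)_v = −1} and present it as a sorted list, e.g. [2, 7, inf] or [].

[2, 5, 17, inf]

(a, b) ≡ (-1190, -3570) mod (ℚ^×)²; places V = {2, 3, 5, 7, 13, 17, 23, ∞}.
(a,b)_23: α=2, u≡4; β=0, v≡13 (mod 23); (4|23)=+1, (13|23)=+1; sign (−1)^0·+1^0·+1^2 = +1.
(a,b)_13: α=-4, u≡7; β=-4, v≡8 (mod 13); (7|13)=-1, (8|13)=-1; sign (−1)^0·-1^-4·-1^-4 = +1.
(a,b)_∞: sgn(-1190)=−, sgn(-3570)=−, so -1.
(a,b)_3: α=2, u≡1; β=5, v≡1 (mod 3); (1|3)=+1, (1|3)=+1; sign (−1)^0·+1^5·+1^2 = +1.
(a,b)_2: α=-9, β=-13; u≡5, v≡7 (mod 8); ε(u)ε(v)=0·1, αω(v)=-9·0, βω(u)=-13·1; sum ≡ 1  ⇒  -1.
(a,b)_7: α=1, u≡3; β=3, v≡1 (mod 7); (3|7)=-1, (1|7)=+1; sign (−1)^1·-1^3·+1^1 = +1.
(a,b)_5: α=9, u≡3; β=7, v≡1 (mod 5); (3|5)=-1, (1|5)=+1; sign (−1)^0·-1^7·+1^9 = -1.
(a,b)_17: α=1, u≡9; β=1, v≡7 (mod 17); (9|17)=+1, (7|17)=-1; sign (−1)^0·+1^1·-1^1 = -1.
Ram(-1190, -3570) = {2, 5, 17, ∞}; no ℚ_2-point on the conic.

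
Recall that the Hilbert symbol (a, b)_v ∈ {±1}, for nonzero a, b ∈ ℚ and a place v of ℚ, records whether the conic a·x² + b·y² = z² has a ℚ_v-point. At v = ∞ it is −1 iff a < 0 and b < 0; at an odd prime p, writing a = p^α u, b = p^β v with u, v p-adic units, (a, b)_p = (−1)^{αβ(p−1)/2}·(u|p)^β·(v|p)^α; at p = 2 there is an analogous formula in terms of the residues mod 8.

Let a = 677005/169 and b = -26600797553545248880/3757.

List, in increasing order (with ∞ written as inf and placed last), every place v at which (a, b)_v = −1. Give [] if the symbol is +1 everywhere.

(a, b) ≡ (805, -198835) mod (ℚ^×)²; places V = {2, 5, 7, 11, 13, 17, 19, 23, 29, ∞}.
(a,b)_23: α=1, u≡8; β=3, v≡3 (mod 23); (8|23)=+1, (3|23)=+1; sign (−1)^1·+1^3·+1^1 = -1.
(a,b)_13: α=-2, u≡4; β=-1, v≡8 (mod 13); (4|13)=+1, (8|13)=-1; sign (−1)^0·+1^-1·-1^-2 = +1.
(a,b)_29: α=2, u≡13; β=4, v≡26 (mod 29); (13|29)=+1, (26|29)=-1; sign (−1)^0·+1^4·-1^2 = +1.
(a,b)_5: α=1, u≡4; β=1, v≡2 (mod 5); (4|5)=+1, (2|5)=-1; sign (−1)^0·+1^1·-1^1 = -1.
(a,b)_∞: sgn(805)=+, sgn(-198835)=−, so +1.
(a,b)_7: α=1, u≡3; β=5, v≡1 (mod 7); (3|7)=-1, (1|7)=+1; sign (−1)^1·-1^5·+1^1 = +1.
(a,b)_11: α=0, u≡8; β=2, v≡1 (mod 11); (8|11)=-1, (1|11)=+1; sign (−1)^0·-1^2·+1^0 = +1.
(a,b)_19: α=0, u≡11; β=1, v≡7 (mod 19); (11|19)=+1, (7|19)=+1; sign (−1)^0·+1^1·+1^0 = +1.
(a,b)_17: α=0, u≡3; β=-2, v≡5 (mod 17); (3|17)=-1, (5|17)=-1; sign (−1)^0·-1^-2·-1^0 = +1.
(a,b)_2: α=0, β=4; u≡5, v≡5 (mod 8); ε(u)ε(v)=0·0, αω(v)=0·1, βω(u)=4·1; sum ≡ 0  ⇒  +1.
|Ram(805, -198835)| = 2, even; anisotropic at {5, 23}.

[5, 23]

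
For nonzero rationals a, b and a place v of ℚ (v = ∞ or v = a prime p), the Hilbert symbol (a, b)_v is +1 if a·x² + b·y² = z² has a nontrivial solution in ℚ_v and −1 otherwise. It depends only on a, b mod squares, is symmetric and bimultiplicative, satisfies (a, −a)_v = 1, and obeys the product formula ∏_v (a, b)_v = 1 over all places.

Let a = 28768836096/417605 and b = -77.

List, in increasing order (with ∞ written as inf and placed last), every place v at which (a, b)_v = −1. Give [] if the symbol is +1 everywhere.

(a, b) ≡ (130, -77) mod (ℚ^×)²; places V = {2, 3, 5, 7, 11, 13, 17, ∞}.
(a,b)_7: α=2, u≡2; β=1, v≡3 (mod 7); (2|7)=+1, (3|7)=-1; sign (−1)^0·+1^1·-1^2 = +1.
(a,b)_3: α=6, u≡1; β=0, v≡1 (mod 3); (1|3)=+1, (1|3)=+1; sign (−1)^0·+1^0·+1^6 = +1.
(a,b)_2: α=9, β=0; u≡1, v≡3 (mod 8); ε(u)ε(v)=0·1, αω(v)=9·1, βω(u)=0·0; sum ≡ 1  ⇒  -1.
(a,b)_5: α=-1, u≡1; β=0, v≡3 (mod 5); (1|5)=+1, (3|5)=-1; sign (−1)^0·+1^0·-1^-1 = -1.
(a,b)_17: α=-4, u≡11; β=0, v≡8 (mod 17); (11|17)=-1, (8|17)=+1; sign (−1)^0·-1^0·+1^-4 = +1.
(a,b)_∞: sgn(130)=+, sgn(-77)=−, so +1.
(a,b)_13: α=1, u≡3; β=0, v≡1 (mod 13); (3|13)=+1, (1|13)=+1; sign (−1)^0·+1^0·+1^1 = +1.
(a,b)_11: α=2, u≡4; β=1, v≡4 (mod 11); (4|11)=+1, (4|11)=+1; sign (−1)^0·+1^1·+1^2 = +1.
(130, -77 / ℚ) ramifies at {2, 5}: a division algebra.

[2, 5]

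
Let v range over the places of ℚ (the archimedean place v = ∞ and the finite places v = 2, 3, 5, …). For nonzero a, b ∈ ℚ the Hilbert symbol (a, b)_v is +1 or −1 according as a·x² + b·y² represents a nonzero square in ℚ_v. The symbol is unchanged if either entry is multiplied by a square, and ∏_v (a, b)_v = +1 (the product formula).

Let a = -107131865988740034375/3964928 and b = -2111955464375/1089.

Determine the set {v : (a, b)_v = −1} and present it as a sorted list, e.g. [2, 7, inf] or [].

[5, 17, 23, inf]

Mod squares: a ≡ -510, b ≡ -23. Check v ∈ {∞, 2, 3, 5, 11, 17, 23, 31}.
v=11: a=11^-2·(≡10), b=11^-2·(≡10) mod 11; (10|11)=-1, (10|11)=-1; (−1)^{-2·-2·5}·(-1)^-2·(-1)^-2 = +1.
v=2: v_2(a)=-15, v_2(b)=0; units ≡ 1, 1 (mod 8); ε·ε+αω+βω = 0·0+-15·0+0·0 ≡ 0  ⇒  (a,b)_2 = +1.
v=3: a=3^3·(≡1), b=3^-2·(≡1) mod 3; (1|3)=+1, (1|3)=+1; (−1)^{3·-2·1}·(+1)^-2·(+1)^3 = +1.
v=∞: -510 < 0 and -23 < 0  ⇒  (a,b)_∞ = -1.
v=17: a=17^3·(≡13), b=17^2·(≡7) mod 17; (13|17)=+1, (7|17)=-1; (−1)^{3·2·8}·(+1)^2·(-1)^3 = -1.
v=5: a=5^5·(≡3), b=5^4·(≡3) mod 5; (3|5)=-1, (3|5)=-1; (−1)^{5·4·2}·(-1)^4·(-1)^5 = -1.
v=31: a=31^4·(≡15), b=31^2·(≡14) mod 31; (15|31)=-1, (14|31)=+1; (−1)^{4·2·15}·(-1)^2·(+1)^4 = +1.
v=23: a=23^4·(≡15), b=23^3·(≡21) mod 23; (15|23)=-1, (21|23)=-1; (−1)^{4·3·11}·(-1)^3·(-1)^4 = -1.
(-510, -23 / ℚ) ramifies at {5, 17, 23, ∞}: a division algebra.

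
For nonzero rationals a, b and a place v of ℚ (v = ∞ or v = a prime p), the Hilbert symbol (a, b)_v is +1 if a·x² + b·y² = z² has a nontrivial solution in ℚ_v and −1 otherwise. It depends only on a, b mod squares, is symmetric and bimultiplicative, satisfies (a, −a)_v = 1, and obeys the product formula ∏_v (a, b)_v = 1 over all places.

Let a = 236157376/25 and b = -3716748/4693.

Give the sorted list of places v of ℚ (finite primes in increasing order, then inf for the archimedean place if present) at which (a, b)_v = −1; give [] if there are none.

[41, 43]

(a, b) ≡ (3689959, -559) mod (ℚ^×)²; places V = {2, 3, 5, 7, 13, 19, 23, 41, 43, ∞}.
(a,b)_41: α=1, u≡25; β=0, v≡38 (mod 41); (25|41)=+1, (38|41)=-1; sign (−1)^0·+1^0·-1^1 = -1.
(a,b)_19: α=0, u≡5; β=-2, v≡1 (mod 19); (5|19)=+1, (1|19)=+1; sign (−1)^0·+1^-2·+1^0 = +1.
(a,b)_43: α=1, u≡39; β=1, v≡42 (mod 43); (39|43)=-1, (42|43)=-1; sign (−1)^1·-1^1·-1^1 = -1.
(a,b)_3: α=0, u≡1; β=2, v≡2 (mod 3); (1|3)=+1, (2|3)=-1; sign (−1)^0·+1^2·-1^0 = +1.
(a,b)_∞: sgn(3689959)=+, sgn(-559)=−, so +1.
(a,b)_5: α=-2, u≡1; β=0, v≡4 (mod 5); (1|5)=+1, (4|5)=+1; sign (−1)^0·+1^0·+1^-2 = +1.
(a,b)_2: α=6, β=2; u≡7, v≡1 (mod 8); ε(u)ε(v)=1·0, αω(v)=6·0, βω(u)=2·0; sum ≡ 0  ⇒  +1.
(a,b)_7: α=1, u≡4; β=4, v≡2 (mod 7); (4|7)=+1, (2|7)=+1; sign (−1)^0·+1^4·+1^1 = +1.
(a,b)_13: α=1, u≡1; β=-1, v≡3 (mod 13); (1|13)=+1, (3|13)=+1; sign (−1)^0·+1^-1·+1^1 = +1.
(a,b)_23: α=1, u≡3; β=0, v≡6 (mod 23); (3|23)=+1, (6|23)=+1; sign (−1)^0·+1^0·+1^1 = +1.
|Ram(3689959, -559)| = 2, even; anisotropic at {41, 43}.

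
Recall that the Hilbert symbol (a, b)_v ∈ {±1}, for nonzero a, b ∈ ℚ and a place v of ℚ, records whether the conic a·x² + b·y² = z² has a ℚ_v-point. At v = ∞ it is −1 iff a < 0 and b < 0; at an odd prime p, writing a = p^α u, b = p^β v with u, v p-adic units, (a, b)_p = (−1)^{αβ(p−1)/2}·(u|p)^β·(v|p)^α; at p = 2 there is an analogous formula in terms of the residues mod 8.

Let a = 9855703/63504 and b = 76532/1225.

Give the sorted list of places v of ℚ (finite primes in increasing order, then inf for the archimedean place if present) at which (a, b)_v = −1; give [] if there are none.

[41, 53]

(a, b) ≡ (5863, 53) mod (ℚ^×)²; places V = {2, 3, 5, 7, 11, 13, 19, 41, 53, ∞}.
(a,b)_11: α=1, u≡1; β=0, v≡4 (mod 11); (1|11)=+1, (4|11)=+1; sign (−1)^0·+1^0·+1^1 = +1.
(a,b)_∞: sgn(5863)=+, sgn(53)=+, so +1.
(a,b)_19: α=0, u≡7; β=2, v≡13 (mod 19); (7|19)=+1, (13|19)=-1; sign (−1)^0·+1^2·-1^0 = +1.
(a,b)_3: α=-4, u≡1; β=0, v≡2 (mod 3); (1|3)=+1, (2|3)=-1; sign (−1)^0·+1^0·-1^-4 = +1.
(a,b)_7: α=-2, u≡4; β=-2, v≡2 (mod 7); (4|7)=+1, (2|7)=+1; sign (−1)^0·+1^-2·+1^-2 = +1.
(a,b)_5: α=0, u≡2; β=-2, v≡3 (mod 5); (2|5)=-1, (3|5)=-1; sign (−1)^0·-1^-2·-1^0 = +1.
(a,b)_2: α=-4, β=2; u≡7, v≡5 (mod 8); ε(u)ε(v)=1·0, αω(v)=-4·1, βω(u)=2·0; sum ≡ 0  ⇒  +1.
(a,b)_13: α=1, u≡3; β=0, v≡9 (mod 13); (3|13)=+1, (9|13)=+1; sign (−1)^0·+1^0·+1^1 = +1.
(a,b)_41: α=3, u≡37; β=0, v≡3 (mod 41); (37|41)=+1, (3|41)=-1; sign (−1)^0·+1^0·-1^3 = -1.
(a,b)_53: α=0, u≡30; β=1, v≡11 (mod 53); (30|53)=-1, (11|53)=+1; sign (−1)^0·-1^1·+1^0 = -1.
(5863, 53 / ℚ) ramifies at {41, 53}: a division algebra.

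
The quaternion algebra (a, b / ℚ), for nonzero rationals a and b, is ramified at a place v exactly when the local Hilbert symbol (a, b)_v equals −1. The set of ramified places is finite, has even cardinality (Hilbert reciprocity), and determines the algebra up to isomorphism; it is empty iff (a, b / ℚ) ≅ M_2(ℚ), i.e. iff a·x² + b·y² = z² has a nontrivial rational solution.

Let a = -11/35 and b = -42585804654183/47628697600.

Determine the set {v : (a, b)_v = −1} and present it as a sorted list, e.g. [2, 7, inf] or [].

[5, inf]

(a, b) ≡ (-385, -7) mod (ℚ^×)²; places V = {2, 3, 5, 7, 11, 17, 31, 47, ∞}.
(a,b)_2: α=0, β=-14; u≡7, v≡1 (mod 8); ε(u)ε(v)=1·0, αω(v)=0·0, βω(u)=-14·0; sum ≡ 0  ⇒  +1.
(a,b)_11: α=1, u≡5; β=-2, v≡9 (mod 11); (5|11)=+1, (9|11)=+1; sign (−1)^0·+1^-2·+1^1 = +1.
(a,b)_7: α=-1, u≡2; β=7, v≡3 (mod 7); (2|7)=+1, (3|7)=-1; sign (−1)^1·+1^7·-1^-1 = +1.
(a,b)_17: α=0, u≡6; β=2, v≡10 (mod 17); (6|17)=-1, (10|17)=-1; sign (−1)^0·-1^2·-1^0 = +1.
(a,b)_31: α=0, u≡5; β=-2, v≡21 (mod 31); (5|31)=+1, (21|31)=-1; sign (−1)^0·+1^-2·-1^0 = +1.
(a,b)_5: α=-1, u≡2; β=-2, v≡3 (mod 5); (2|5)=-1, (3|5)=-1; sign (−1)^0·-1^-2·-1^-1 = -1.
(a,b)_∞: sgn(-385)=−, sgn(-7)=−, so -1.
(a,b)_47: α=0, u≡44; β=2, v≡30 (mod 47); (44|47)=-1, (30|47)=-1; sign (−1)^0·-1^2·-1^0 = +1.
(a,b)_3: α=0, u≡2; β=4, v≡2 (mod 3); (2|3)=-1, (2|3)=-1; sign (−1)^0·-1^4·-1^0 = +1.
|Ram(-385, -7)| = 2, even; anisotropic at {5, ∞}.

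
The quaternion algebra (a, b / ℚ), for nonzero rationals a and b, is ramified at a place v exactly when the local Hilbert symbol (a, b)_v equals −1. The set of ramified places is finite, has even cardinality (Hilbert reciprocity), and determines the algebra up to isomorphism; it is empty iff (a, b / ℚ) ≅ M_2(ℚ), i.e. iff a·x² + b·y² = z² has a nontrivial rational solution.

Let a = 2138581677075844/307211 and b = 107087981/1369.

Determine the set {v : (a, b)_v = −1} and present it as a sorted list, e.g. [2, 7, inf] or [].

[11, 13, 29, 31]

(a, b) ≡ (5454059, 2185469) mod (ℚ^×)²; places V = {2, 7, 11, 13, 17, 19, 23, 29, 31, 37, ∞}.
(a,b)_17: α=1, u≡10; β=1, v≡5 (mod 17); (10|17)=-1, (5|17)=-1; sign (−1)^0·-1^1·-1^1 = +1.
(a,b)_11: α=6, u≡7; β=1, v≡8 (mod 11); (7|11)=-1, (8|11)=-1; sign (−1)^0·-1^1·-1^6 = -1.
(a,b)_29: α=1, u≡24; β=1, v≡15 (mod 29); (24|29)=+1, (15|29)=-1; sign (−1)^0·+1^1·-1^1 = -1.
(a,b)_19: α=-2, u≡15; β=0, v≡10 (mod 19); (15|19)=-1, (10|19)=-1; sign (−1)^0·-1^0·-1^-2 = +1.
(a,b)_∞: sgn(5454059)=+, sgn(2185469)=+, so +1.
(a,b)_2: α=2, β=0; u≡3, v≡5 (mod 8); ε(u)ε(v)=1·0, αω(v)=2·1, βω(u)=0·1; sum ≡ 0  ⇒  +1.
(a,b)_7: α=2, u≡2; β=2, v≡5 (mod 7); (2|7)=+1, (5|7)=-1; sign (−1)^0·+1^2·-1^2 = +1.
(a,b)_37: α=-1, u≡4; β=-2, v≡28 (mod 37); (4|37)=+1, (28|37)=+1; sign (−1)^0·+1^-2·+1^-1 = +1.
(a,b)_23: α=-1, u≡16; β=0, v≡8 (mod 23); (16|23)=+1, (8|23)=+1; sign (−1)^0·+1^0·+1^-1 = +1.
(a,b)_31: α=2, u≡21; β=1, v≡18 (mod 31); (21|31)=-1, (18|31)=+1; sign (−1)^0·-1^1·+1^2 = -1.
(a,b)_13: α=1, u≡8; β=1, v≡12 (mod 13); (8|13)=-1, (12|13)=+1; sign (−1)^0·-1^1·+1^1 = -1.
Ram(5454059, 2185469) = {11, 13, 29, 31}; no ℚ_11-point on the conic.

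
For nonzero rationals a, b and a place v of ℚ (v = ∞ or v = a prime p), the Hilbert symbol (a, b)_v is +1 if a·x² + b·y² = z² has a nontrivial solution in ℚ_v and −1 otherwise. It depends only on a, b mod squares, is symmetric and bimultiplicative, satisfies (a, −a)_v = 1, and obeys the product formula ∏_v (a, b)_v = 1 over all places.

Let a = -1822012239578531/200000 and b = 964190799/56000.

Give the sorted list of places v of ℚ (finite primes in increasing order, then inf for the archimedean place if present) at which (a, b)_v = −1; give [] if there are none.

(a, b) ≡ (-1541527855, 1085) mod (ℚ^×)²; places V = {2, 3, 5, 7, 11, 13, 17, 19, 31, 37, 43, 47, ∞}.
(a,b)_17: α=2, u≡8; β=0, v≡7 (mod 17); (8|17)=+1, (7|17)=-1; sign (−1)^0·+1^0·-1^2 = +1.
(a,b)_2: α=-6, β=-6; u≡1, v≡5 (mod 8); ε(u)ε(v)=0·0, αω(v)=-6·1, βω(u)=-6·0; sum ≡ 0  ⇒  +1.
(a,b)_∞: sgn(-1541527855)=−, sgn(1085)=+, so +1.
(a,b)_19: α=1, u≡3; β=0, v≡14 (mod 19); (3|19)=-1, (14|19)=-1; sign (−1)^0·-1^0·-1^1 = -1.
(a,b)_37: α=1, u≡26; β=0, v≡21 (mod 37); (26|37)=+1, (21|37)=+1; sign (−1)^0·+1^0·+1^1 = +1.
(a,b)_31: α=1, u≡6; β=1, v≡25 (mod 31); (6|31)=-1, (25|31)=+1; sign (−1)^1·-1^1·+1^1 = +1.
(a,b)_13: α=2, u≡10; β=4, v≡7 (mod 13); (10|13)=+1, (7|13)=-1; sign (−1)^0·+1^4·-1^2 = +1.
(a,b)_7: α=1, u≡3; β=-1, v≡2 (mod 7); (3|7)=-1, (2|7)=+1; sign (−1)^1·-1^-1·+1^1 = +1.
(a,b)_3: α=0, u≡2; β=2, v≡2 (mod 3); (2|3)=-1, (2|3)=-1; sign (−1)^0·-1^2·-1^0 = +1.
(a,b)_43: α=1, u≡29; β=0, v≡21 (mod 43); (29|43)=-1, (21|43)=+1; sign (−1)^0·-1^0·+1^1 = +1.
(a,b)_5: α=-5, u≡1; β=-3, v≡3 (mod 5); (1|5)=+1, (3|5)=-1; sign (−1)^0·+1^-3·-1^-5 = -1.
(a,b)_47: α=1, u≡15; β=0, v≡14 (mod 47); (15|47)=-1, (14|47)=+1; sign (−1)^0·-1^0·+1^1 = +1.
(a,b)_11: α=2, u≡1; β=2, v≡2 (mod 11); (1|11)=+1, (2|11)=-1; sign (−1)^0·+1^2·-1^2 = +1.
Ram(-1541527855, 1085) = {5, 19}; no ℚ_5-point on the conic.

[5, 19]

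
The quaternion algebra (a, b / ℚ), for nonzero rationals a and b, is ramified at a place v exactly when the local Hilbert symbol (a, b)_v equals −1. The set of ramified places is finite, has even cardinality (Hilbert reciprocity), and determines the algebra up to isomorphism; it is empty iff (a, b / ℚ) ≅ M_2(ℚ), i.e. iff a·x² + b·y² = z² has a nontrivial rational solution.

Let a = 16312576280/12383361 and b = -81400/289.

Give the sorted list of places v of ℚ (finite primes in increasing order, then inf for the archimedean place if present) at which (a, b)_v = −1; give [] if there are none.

[2, 37]

(a, b) ≡ (4070, -814) mod (ℚ^×)²; places V = {2, 3, 5, 7, 11, 13, 17, 23, 37, ∞}.
(a,b)_2: α=3, β=3; u≡3, v≡1 (mod 8); ε(u)ε(v)=1·0, αω(v)=3·0, βω(u)=3·1; sum ≡ 1  ⇒  -1.
(a,b)_11: α=3, u≡10; β=1, v≡1 (mod 11); (10|11)=-1, (1|11)=+1; sign (−1)^1·-1^1·+1^3 = +1.
(a,b)_7: α=2, u≡6; β=0, v≡5 (mod 7); (6|7)=-1, (5|7)=-1; sign (−1)^0·-1^0·-1^2 = +1.
(a,b)_5: α=1, u≡1; β=2, v≡1 (mod 5); (1|5)=+1, (1|5)=+1; sign (−1)^0·+1^2·+1^1 = +1.
(a,b)_∞: sgn(4070)=+, sgn(-814)=−, so +1.
(a,b)_13: α=2, u≡10; β=0, v≡2 (mod 13); (10|13)=+1, (2|13)=-1; sign (−1)^0·+1^0·-1^2 = +1.
(a,b)_23: α=-2, u≡14; β=0, v≡21 (mod 23); (14|23)=-1, (21|23)=-1; sign (−1)^0·-1^0·-1^-2 = +1.
(a,b)_37: α=1, u≡36; β=1, v≡13 (mod 37); (36|37)=+1, (13|37)=-1; sign (−1)^0·+1^1·-1^1 = -1.
(a,b)_3: α=-4, u≡2; β=0, v≡2 (mod 3); (2|3)=-1, (2|3)=-1; sign (−1)^0·-1^0·-1^-4 = +1.
(a,b)_17: α=-2, u≡3; β=-2, v≡13 (mod 17); (3|17)=-1, (13|17)=+1; sign (−1)^0·-1^-2·+1^-2 = +1.
|Ram(4070, -814)| = 2, even; anisotropic at {2, 37}.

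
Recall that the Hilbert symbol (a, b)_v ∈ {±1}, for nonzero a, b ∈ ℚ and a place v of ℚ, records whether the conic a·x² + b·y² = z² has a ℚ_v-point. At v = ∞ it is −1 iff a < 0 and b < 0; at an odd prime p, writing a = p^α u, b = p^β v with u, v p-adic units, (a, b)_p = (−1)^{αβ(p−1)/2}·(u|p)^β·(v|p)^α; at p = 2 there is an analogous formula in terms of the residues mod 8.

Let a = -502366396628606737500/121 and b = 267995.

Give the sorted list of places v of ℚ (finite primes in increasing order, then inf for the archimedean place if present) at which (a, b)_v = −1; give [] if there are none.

[19, 31]

(a, b) ≡ (-7771855, 267995) mod (ℚ^×)²; places V = {2, 3, 5, 7, 11, 13, 19, 29, 31, ∞}.
(a,b)_3: α=2, u≡2; β=0, v≡2 (mod 3); (2|3)=-1, (2|3)=-1; sign (−1)^0·-1^0·-1^2 = +1.
(a,b)_19: α=3, u≡9; β=1, v≡7 (mod 19); (9|19)=+1, (7|19)=+1; sign (−1)^1·+1^1·+1^3 = -1.
(a,b)_11: α=-2, u≡2; β=0, v≡2 (mod 11); (2|11)=-1, (2|11)=-1; sign (−1)^0·-1^0·-1^-2 = +1.
(a,b)_13: α=3, u≡12; β=1, v≡10 (mod 13); (12|13)=+1, (10|13)=+1; sign (−1)^0·+1^1·+1^3 = +1.
(a,b)_5: α=5, u≡4; β=1, v≡4 (mod 5); (4|5)=+1, (4|5)=+1; sign (−1)^0·+1^1·+1^5 = +1.
(a,b)_31: α=3, u≡22; β=1, v≡27 (mod 31); (22|31)=-1, (27|31)=-1; sign (−1)^1·-1^1·-1^3 = -1.
(a,b)_29: α=1, u≡9; β=0, v≡6 (mod 29); (9|29)=+1, (6|29)=+1; sign (−1)^0·+1^0·+1^1 = +1.
(a,b)_∞: sgn(-7771855)=−, sgn(267995)=+, so +1.
(a,b)_7: α=3, u≡5; β=1, v≡2 (mod 7); (5|7)=-1, (2|7)=+1; sign (−1)^1·-1^1·+1^3 = +1.
(a,b)_2: α=2, β=0; u≡1, v≡3 (mod 8); ε(u)ε(v)=0·1, αω(v)=2·1, βω(u)=0·0; sum ≡ 0  ⇒  +1.
(-7771855, 267995 / ℚ) ramifies at {19, 31}: a division algebra.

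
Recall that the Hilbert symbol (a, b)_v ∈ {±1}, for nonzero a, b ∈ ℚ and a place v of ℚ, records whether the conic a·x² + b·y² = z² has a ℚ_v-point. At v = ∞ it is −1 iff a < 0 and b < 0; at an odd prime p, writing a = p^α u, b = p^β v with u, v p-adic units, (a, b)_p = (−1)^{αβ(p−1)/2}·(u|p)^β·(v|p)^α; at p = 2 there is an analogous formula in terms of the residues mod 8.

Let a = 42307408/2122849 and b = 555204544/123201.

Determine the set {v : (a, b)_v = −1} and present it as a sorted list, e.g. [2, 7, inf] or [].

[13, 31]

(a, b) ≡ (13, 31) mod (ℚ^×)²; places V = {2, 3, 11, 13, 23, 31, 41, 47, ∞}.
(a,b)_∞: sgn(13)=+, sgn(31)=+, so +1.
(a,b)_11: α=2, u≡8; β=0, v≡4 (mod 11); (8|11)=-1, (4|11)=+1; sign (−1)^0·-1^0·+1^2 = +1.
(a,b)_13: α=1, u≡9; β=-2, v≡11 (mod 13); (9|13)=+1, (11|13)=-1; sign (−1)^0·+1^-2·-1^1 = -1.
(a,b)_47: α=-2, u≡26; β=0, v≡29 (mod 47); (26|47)=-1, (29|47)=-1; sign (−1)^0·-1^0·-1^-2 = +1.
(a,b)_41: α=2, u≡11; β=0, v≡18 (mod 41); (11|41)=-1, (18|41)=+1; sign (−1)^0·-1^0·+1^2 = +1.
(a,b)_2: α=4, β=6; u≡5, v≡7 (mod 8); ε(u)ε(v)=0·1, αω(v)=4·0, βω(u)=6·1; sum ≡ 0  ⇒  +1.
(a,b)_23: α=0, u≡16; β=4, v≡4 (mod 23); (16|23)=+1, (4|23)=+1; sign (−1)^0·+1^4·+1^0 = +1.
(a,b)_3: α=0, u≡1; β=-6, v≡1 (mod 3); (1|3)=+1, (1|3)=+1; sign (−1)^0·+1^-6·+1^0 = +1.
(a,b)_31: α=-2, u≡12; β=1, v≡10 (mod 31); (12|31)=-1, (10|31)=+1; sign (−1)^0·-1^1·+1^-2 = -1.
(13, 31 / ℚ) ramifies at {13, 31}: a division algebra.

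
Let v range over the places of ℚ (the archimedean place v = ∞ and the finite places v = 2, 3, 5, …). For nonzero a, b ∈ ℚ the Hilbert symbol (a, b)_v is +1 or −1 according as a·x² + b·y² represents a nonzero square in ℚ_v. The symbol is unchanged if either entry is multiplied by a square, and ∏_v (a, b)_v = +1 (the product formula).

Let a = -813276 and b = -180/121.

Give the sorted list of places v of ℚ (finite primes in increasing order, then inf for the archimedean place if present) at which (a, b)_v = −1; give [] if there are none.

[19, inf]

Mod squares: a ≡ -22591, b ≡ -5. Check v ∈ {∞, 2, 3, 5, 11, 19, 29, 41}.
v=5: a=5^0·(≡4), b=5^1·(≡4) mod 5; (4|5)=+1, (4|5)=+1; (−1)^{0·1·2}·(+1)^1·(+1)^0 = +1.
v=2: v_2(a)=2, v_2(b)=2; units ≡ 1, 3 (mod 8); ε·ε+αω+βω = 0·1+2·1+2·0 ≡ 0  ⇒  (a,b)_2 = +1.
v=∞: -22591 < 0 and -5 < 0  ⇒  (a,b)_∞ = -1.
v=41: a=41^1·(≡8), b=41^0·(≡8) mod 41; (8|41)=+1, (8|41)=+1; (−1)^{1·0·20}·(+1)^0·(+1)^1 = +1.
v=3: a=3^2·(≡2), b=3^2·(≡1) mod 3; (2|3)=-1, (1|3)=+1; (−1)^{2·2·1}·(-1)^2·(+1)^2 = +1.
v=11: a=11^0·(≡9), b=11^-2·(≡7) mod 11; (9|11)=+1, (7|11)=-1; (−1)^{0·-2·5}·(+1)^-2·(-1)^0 = +1.
v=19: a=19^1·(≡3), b=19^0·(≡15) mod 19; (3|19)=-1, (15|19)=-1; (−1)^{1·0·9}·(-1)^0·(-1)^1 = -1.
v=29: a=29^1·(≡28), b=29^0·(≡22) mod 29; (28|29)=+1, (22|29)=+1; (−1)^{1·0·14}·(+1)^0·(+1)^1 = +1.
|Ram(-22591, -5)| = 2, even; anisotropic at {19, ∞}.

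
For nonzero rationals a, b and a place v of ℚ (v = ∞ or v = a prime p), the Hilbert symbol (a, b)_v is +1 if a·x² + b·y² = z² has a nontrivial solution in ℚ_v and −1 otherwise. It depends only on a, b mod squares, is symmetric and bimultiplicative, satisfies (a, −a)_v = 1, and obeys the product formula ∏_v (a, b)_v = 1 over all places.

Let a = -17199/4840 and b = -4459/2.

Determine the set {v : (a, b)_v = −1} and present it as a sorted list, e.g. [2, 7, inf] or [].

Mod squares: a ≡ -390, b ≡ -182. Check v ∈ {∞, 2, 3, 5, 7, 11, 13}.
v=11: a=11^-2·(≡7), b=11^0·(≡9) mod 11; (7|11)=-1, (9|11)=+1; (−1)^{-2·0·5}·(-1)^0·(+1)^-2 = +1.
v=5: a=5^-1·(≡2), b=5^0·(≡3) mod 5; (2|5)=-1, (3|5)=-1; (−1)^{-1·0·2}·(-1)^0·(-1)^-1 = -1.
v=2: v_2(a)=-3, v_2(b)=-1; units ≡ 5, 5 (mod 8); ε·ε+αω+βω = 0·0+-3·1+-1·1 ≡ 0  ⇒  (a,b)_2 = +1.
v=3: a=3^3·(≡2), b=3^0·(≡1) mod 3; (2|3)=-1, (1|3)=+1; (−1)^{3·0·1}·(-1)^0·(+1)^3 = +1.
v=∞: -390 < 0 and -182 < 0  ⇒  (a,b)_∞ = -1.
v=7: a=7^2·(≡2), b=7^3·(≡4) mod 7; (2|7)=+1, (4|7)=+1; (−1)^{2·3·3}·(+1)^3·(+1)^2 = +1.
v=13: a=13^1·(≡4), b=13^1·(≡4) mod 13; (4|13)=+1, (4|13)=+1; (−1)^{1·1·6}·(+1)^1·(+1)^1 = +1.
Ram(-390, -182) = {5, ∞}; no ℚ_5-point on the conic.

[5, inf]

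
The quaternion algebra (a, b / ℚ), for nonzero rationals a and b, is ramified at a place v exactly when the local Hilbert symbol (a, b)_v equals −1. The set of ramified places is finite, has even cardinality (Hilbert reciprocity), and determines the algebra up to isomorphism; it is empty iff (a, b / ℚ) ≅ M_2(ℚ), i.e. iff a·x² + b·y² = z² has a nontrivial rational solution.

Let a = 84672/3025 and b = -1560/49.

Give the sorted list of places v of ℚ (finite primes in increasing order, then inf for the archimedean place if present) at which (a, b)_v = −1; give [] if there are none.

[2, 5]

Mod squares: a ≡ 3, b ≡ -390. Check v ∈ {∞, 2, 3, 5, 7, 11, 13}.
v=7: a=7^2·(≡6), b=7^-2·(≡1) mod 7; (6|7)=-1, (1|7)=+1; (−1)^{2·-2·3}·(-1)^-2·(+1)^2 = +1.
v=5: a=5^-2·(≡2), b=5^1·(≡2) mod 5; (2|5)=-1, (2|5)=-1; (−1)^{-2·1·2}·(-1)^1·(-1)^-2 = -1.
v=3: a=3^3·(≡1), b=3^1·(≡2) mod 3; (1|3)=+1, (2|3)=-1; (−1)^{3·1·1}·(+1)^1·(-1)^3 = +1.
v=2: v_2(a)=6, v_2(b)=3; units ≡ 3, 5 (mod 8); ε·ε+αω+βω = 1·0+6·1+3·1 ≡ 1  ⇒  (a,b)_2 = -1.
v=∞: 3 > 0 and -390 < 0  ⇒  (a,b)_∞ = +1.
v=11: a=11^-2·(≡9), b=11^0·(≡7) mod 11; (9|11)=+1, (7|11)=-1; (−1)^{-2·0·5}·(+1)^0·(-1)^-2 = +1.
v=13: a=13^0·(≡9), b=13^1·(≡1) mod 13; (9|13)=+1, (1|13)=+1; (−1)^{0·1·6}·(+1)^1·(+1)^0 = +1.
|Ram(3, -390)| = 2, even; anisotropic at {2, 5}.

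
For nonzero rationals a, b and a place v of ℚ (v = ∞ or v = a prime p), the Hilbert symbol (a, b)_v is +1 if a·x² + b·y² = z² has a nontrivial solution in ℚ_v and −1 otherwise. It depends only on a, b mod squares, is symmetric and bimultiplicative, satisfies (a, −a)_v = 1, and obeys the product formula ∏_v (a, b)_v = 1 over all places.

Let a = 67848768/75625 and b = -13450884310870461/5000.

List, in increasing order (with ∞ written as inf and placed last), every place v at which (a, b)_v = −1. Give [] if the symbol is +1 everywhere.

[13, 17]

Mod squares: a ≡ 697, b ≡ -442. Check v ∈ {∞, 2, 3, 5, 7, 11, 13, 17, 41}.
v=3: a=3^2·(≡1), b=3^2·(≡2) mod 3; (1|3)=+1, (2|3)=-1; (−1)^{2·2·1}·(+1)^2·(-1)^2 = +1.
v=41: a=41^1·(≡12), b=41^4·(≡20) mod 41; (12|41)=-1, (20|41)=+1; (−1)^{1·4·20}·(-1)^4·(+1)^1 = +1.
v=17: a=17^1·(≡11), b=17^3·(≡8) mod 17; (11|17)=-1, (8|17)=+1; (−1)^{1·3·8}·(-1)^3·(+1)^1 = -1.
v=5: a=5^-4·(≡3), b=5^-4·(≡3) mod 5; (3|5)=-1, (3|5)=-1; (−1)^{-4·-4·2}·(-1)^-4·(-1)^-4 = +1.
v=2: v_2(a)=6, v_2(b)=-3; units ≡ 1, 3 (mod 8); ε·ε+αω+βω = 0·1+6·1+-3·0 ≡ 0  ⇒  (a,b)_2 = +1.
v=11: a=11^-2·(≡1), b=11^0·(≡3) mod 11; (1|11)=+1, (3|11)=+1; (−1)^{-2·0·5}·(+1)^0·(+1)^-2 = +1.
v=7: a=7^0·(≡2), b=7^2·(≡6) mod 7; (2|7)=+1, (6|7)=-1; (−1)^{0·2·3}·(+1)^2·(-1)^0 = +1.
v=13: a=13^2·(≡8), b=13^3·(≡11) mod 13; (8|13)=-1, (11|13)=-1; (−1)^{2·3·6}·(-1)^3·(-1)^2 = -1.
v=∞: 697 > 0 and -442 < 0  ⇒  (a,b)_∞ = +1.
Ram(697, -442) = {13, 17}; no ℚ_13-point on the conic.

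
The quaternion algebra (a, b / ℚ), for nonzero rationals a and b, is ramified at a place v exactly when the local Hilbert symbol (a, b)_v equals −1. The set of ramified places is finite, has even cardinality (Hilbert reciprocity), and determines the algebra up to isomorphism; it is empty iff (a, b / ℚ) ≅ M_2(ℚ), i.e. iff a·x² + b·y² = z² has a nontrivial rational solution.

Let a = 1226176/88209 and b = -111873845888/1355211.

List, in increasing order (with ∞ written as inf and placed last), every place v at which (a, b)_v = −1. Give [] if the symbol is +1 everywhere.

Mod squares: a ≡ 391, b ≡ -163438. Check v ∈ {∞, 2, 3, 7, 11, 13, 17, 19, 23}.
v=7: a=7^2·(≡3), b=7^6·(≡6) mod 7; (3|7)=-1, (6|7)=-1; (−1)^{2·6·3}·(-1)^6·(-1)^2 = +1.
v=17: a=17^1·(≡5), b=17^1·(≡13) mod 17; (5|17)=-1, (13|17)=+1; (−1)^{1·1·8}·(-1)^1·(+1)^1 = -1.
v=19: a=19^0·(≡1), b=19^1·(≡1) mod 19; (1|19)=+1, (1|19)=+1; (−1)^{0·1·9}·(+1)^1·(+1)^0 = +1.
v=23: a=23^1·(≡11), b=23^1·(≡8) mod 23; (11|23)=-1, (8|23)=+1; (−1)^{1·1·11}·(-1)^1·(+1)^1 = +1.
v=13: a=13^0·(≡4), b=13^-2·(≡6) mod 13; (4|13)=+1, (6|13)=-1; (−1)^{0·-2·6}·(+1)^-2·(-1)^0 = +1.
v=∞: 391 > 0 and -163438 < 0  ⇒  (a,b)_∞ = +1.
v=11: a=11^-2·(≡2), b=11^-1·(≡9) mod 11; (2|11)=-1, (9|11)=+1; (−1)^{-2·-1·5}·(-1)^-1·(+1)^-2 = -1.
v=3: a=3^-6·(≡1), b=3^-6·(≡2) mod 3; (1|3)=+1, (2|3)=-1; (−1)^{-6·-6·1}·(+1)^-6·(-1)^-6 = +1.
v=2: v_2(a)=6, v_2(b)=7; units ≡ 7, 1 (mod 8); ε·ε+αω+βω = 1·0+6·0+7·0 ≡ 0  ⇒  (a,b)_2 = +1.
|Ram(391, -163438)| = 2, even; anisotropic at {11, 17}.

[11, 17]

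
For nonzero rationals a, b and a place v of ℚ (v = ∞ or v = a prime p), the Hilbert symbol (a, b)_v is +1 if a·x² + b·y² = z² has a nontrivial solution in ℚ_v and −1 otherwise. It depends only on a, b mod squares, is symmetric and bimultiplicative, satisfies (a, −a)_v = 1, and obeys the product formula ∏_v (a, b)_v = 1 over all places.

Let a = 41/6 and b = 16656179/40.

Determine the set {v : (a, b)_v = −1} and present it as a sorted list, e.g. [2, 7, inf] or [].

Mod squares: a ≡ 246, b ≡ 461390. Check v ∈ {∞, 2, 3, 5, 19, 29, 37, 41, 43}.
v=∞: 246 > 0 and 461390 > 0  ⇒  (a,b)_∞ = +1.
v=3: a=3^-1·(≡1), b=3^0·(≡2) mod 3; (1|3)=+1, (2|3)=-1; (−1)^{-1·0·1}·(+1)^0·(-1)^-1 = -1.
v=5: a=5^0·(≡1), b=5^-1·(≡3) mod 5; (1|5)=+1, (3|5)=-1; (−1)^{0·-1·2}·(+1)^-1·(-1)^0 = +1.
v=37: a=37^0·(≡13), b=37^1·(≡33) mod 37; (13|37)=-1, (33|37)=+1; (−1)^{0·1·18}·(-1)^1·(+1)^0 = -1.
v=2: v_2(a)=-1, v_2(b)=-3; units ≡ 3, 7 (mod 8); ε·ε+αω+βω = 1·1+-1·0+-3·1 ≡ 0  ⇒  (a,b)_2 = +1.
v=41: a=41^1·(≡7), b=41^0·(≡30) mod 41; (7|41)=-1, (30|41)=-1; (−1)^{1·0·20}·(-1)^0·(-1)^1 = -1.
v=43: a=43^0·(≡14), b=43^1·(≡40) mod 43; (14|43)=+1, (40|43)=+1; (−1)^{0·1·21}·(+1)^1·(+1)^0 = +1.
v=19: a=19^0·(≡10), b=19^2·(≡13) mod 19; (10|19)=-1, (13|19)=-1; (−1)^{0·2·9}·(-1)^2·(-1)^0 = +1.
v=29: a=29^0·(≡2), b=29^1·(≡19) mod 29; (2|29)=-1, (19|29)=-1; (−1)^{0·1·14}·(-1)^1·(-1)^0 = -1.
|Ram(246, 461390)| = 4, even; anisotropic at {3, 29, 37, 41}.

[3, 29, 37, 41]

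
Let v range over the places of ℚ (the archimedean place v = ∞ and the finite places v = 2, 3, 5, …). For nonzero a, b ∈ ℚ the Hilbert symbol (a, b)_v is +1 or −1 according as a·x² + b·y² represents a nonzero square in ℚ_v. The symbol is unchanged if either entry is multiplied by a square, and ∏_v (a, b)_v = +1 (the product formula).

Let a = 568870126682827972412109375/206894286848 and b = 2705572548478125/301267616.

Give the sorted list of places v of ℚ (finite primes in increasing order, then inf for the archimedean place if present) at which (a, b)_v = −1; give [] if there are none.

[5, 13, 31, 41]

Mod squares: a ≡ 165230, b ≡ 7765810. Check v ∈ {∞, 2, 3, 5, 13, 19, 23, 31, 37, 41, 47}.
v=19: a=19^-2·(≡7), b=19^0·(≡7) mod 19; (7|19)=+1, (7|19)=+1; (−1)^{-2·0·9}·(+1)^0·(+1)^-2 = +1.
v=∞: 165230 > 0 and 7765810 > 0  ⇒  (a,b)_∞ = +1.
v=2: v_2(a)=-11, v_2(b)=-5; units ≡ 7, 1 (mod 8); ε·ε+αω+βω = 1·0+-11·0+-5·0 ≡ 0  ⇒  (a,b)_2 = +1.
v=41: a=41^1·(≡34), b=41^1·(≡25) mod 41; (34|41)=-1, (25|41)=+1; (−1)^{1·1·20}·(-1)^1·(+1)^1 = -1.
v=13: a=13^1·(≡1), b=13^-1·(≡5) mod 13; (1|13)=+1, (5|13)=-1; (−1)^{1·-1·6}·(+1)^-1·(-1)^1 = -1.
v=31: a=31^3·(≡21), b=31^1·(≡6) mod 31; (21|31)=-1, (6|31)=-1; (−1)^{3·1·15}·(-1)^1·(-1)^3 = -1.
v=3: a=3^12·(≡2), b=3^8·(≡1) mod 3; (2|3)=-1, (1|3)=+1; (−1)^{12·8·1}·(-1)^8·(+1)^12 = +1.
v=23: a=23^-4·(≡5), b=23^-2·(≡7) mod 23; (5|23)=-1, (7|23)=-1; (−1)^{-4·-2·11}·(-1)^-2·(-1)^-4 = +1.
v=5: a=5^15·(≡4), b=5^5·(≡3) mod 5; (4|5)=+1, (3|5)=-1; (−1)^{15·5·2}·(+1)^5·(-1)^15 = -1.
v=47: a=47^2·(≡24), b=47^3·(≡34) mod 47; (24|47)=+1, (34|47)=+1; (−1)^{2·3·23}·(+1)^3·(+1)^2 = +1.
v=37: a=37^0·(≡12), b=37^-2·(≡1) mod 37; (12|37)=+1, (1|37)=+1; (−1)^{0·-2·18}·(+1)^-2·(+1)^0 = +1.
(165230, 7765810 / ℚ) ramifies at {5, 13, 31, 41}: a division algebra.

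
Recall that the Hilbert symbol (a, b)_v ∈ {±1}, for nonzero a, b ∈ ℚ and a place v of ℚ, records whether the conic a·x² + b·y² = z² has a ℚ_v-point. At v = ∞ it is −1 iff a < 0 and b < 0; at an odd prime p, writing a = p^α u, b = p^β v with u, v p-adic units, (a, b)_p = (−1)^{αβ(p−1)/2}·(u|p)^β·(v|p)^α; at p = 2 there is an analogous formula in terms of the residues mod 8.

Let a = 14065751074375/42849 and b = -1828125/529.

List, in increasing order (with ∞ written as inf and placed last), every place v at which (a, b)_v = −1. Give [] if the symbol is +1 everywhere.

[2, 41]

Mod squares: a ≡ 1272271, b ≡ -13. Check v ∈ {∞, 2, 3, 5, 7, 11, 13, 19, 23, 31, 41}.
v=13: a=13^1·(≡1), b=13^1·(≡1) mod 13; (1|13)=+1, (1|13)=+1; (−1)^{1·1·6}·(+1)^1·(+1)^1 = +1.
v=19: a=19^2·(≡10), b=19^0·(≡7) mod 19; (10|19)=-1, (7|19)=+1; (−1)^{2·0·9}·(-1)^0·(+1)^2 = +1.
v=11: a=11^1·(≡2), b=11^0·(≡9) mod 11; (2|11)=-1, (9|11)=+1; (−1)^{1·0·5}·(-1)^0·(+1)^1 = +1.
v=23: a=23^-2·(≡2), b=23^-2·(≡7) mod 23; (2|23)=+1, (7|23)=-1; (−1)^{-2·-2·11}·(+1)^-2·(-1)^-2 = +1.
v=41: a=41^1·(≡17), b=41^0·(≡35) mod 41; (17|41)=-1, (35|41)=-1; (−1)^{1·0·20}·(-1)^0·(-1)^1 = -1.
v=3: a=3^-4·(≡1), b=3^2·(≡2) mod 3; (1|3)=+1, (2|3)=-1; (−1)^{-4·2·1}·(+1)^2·(-1)^-4 = +1.
v=5: a=5^4·(≡1), b=5^6·(≡2) mod 5; (1|5)=+1, (2|5)=-1; (−1)^{4·6·2}·(+1)^6·(-1)^4 = +1.
v=2: v_2(a)=0, v_2(b)=0; units ≡ 7, 3 (mod 8); ε·ε+αω+βω = 1·1+0·1+0·0 ≡ 1  ⇒  (a,b)_2 = -1.
v=∞: 1272271 > 0 and -13 < 0  ⇒  (a,b)_∞ = +1.
v=7: a=7^3·(≡6), b=7^0·(≡4) mod 7; (6|7)=-1, (4|7)=+1; (−1)^{3·0·3}·(-1)^0·(+1)^3 = +1.
v=31: a=31^1·(≡8), b=31^0·(≡19) mod 31; (8|31)=+1, (19|31)=+1; (−1)^{1·0·15}·(+1)^0·(+1)^1 = +1.
(1272271, -13 / ℚ) ramifies at {2, 41}: a division algebra.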